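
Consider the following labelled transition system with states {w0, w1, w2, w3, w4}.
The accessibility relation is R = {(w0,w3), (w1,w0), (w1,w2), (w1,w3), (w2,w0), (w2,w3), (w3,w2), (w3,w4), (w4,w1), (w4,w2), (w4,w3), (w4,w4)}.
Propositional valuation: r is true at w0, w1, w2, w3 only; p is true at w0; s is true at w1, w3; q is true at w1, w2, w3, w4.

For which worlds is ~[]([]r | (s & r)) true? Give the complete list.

w3, w4

Recall that []ψ holds at a world iff ψ holds at every accessible world, and <>ψ holds iff ψ holds at some accessible world.
Let φ = ~[]([]r | (s & r)). Evaluate φ at each world:
  w0 (successors {w3}): φ is false.
  w1 (successors {w0, w2, w3}): φ is false.
  w2 (successors {w0, w3}): φ is false.
  w3 (successors {w2, w4}): φ is true.
  w4 (successors {w1, w2, w3, w4}): φ is true.
For instance, at w3:
  At w3: []([]r | (s & r)) is false, so ~[]([]r | (s & r)) is true.
    At w3: []([]r | (s & r)) requires []r | (s & r) at every successor {w2, w4}.
      []r | (s & r) fails at w4, so []([]r | (s & r)) is false at w3.
Satisfying worlds: {w3, w4}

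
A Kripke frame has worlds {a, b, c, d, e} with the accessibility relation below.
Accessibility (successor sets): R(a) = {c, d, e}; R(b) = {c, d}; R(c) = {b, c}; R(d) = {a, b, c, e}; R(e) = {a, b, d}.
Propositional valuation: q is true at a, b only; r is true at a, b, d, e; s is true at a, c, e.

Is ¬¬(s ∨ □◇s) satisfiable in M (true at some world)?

Let φ = ¬¬(s ∨ □◇s). Evaluate φ at each world:
  a (successors {c, d, e}): φ is true.
  b (successors {c, d}): φ is true.
  c (successors {b, c}): φ is true.
  d (successors {a, b, c, e}): φ is true.
  e (successors {a, b, d}): φ is true.
Detail at a (witness):
  At a: ¬(s ∨ □◇s) is false, so ¬¬(s ∨ □◇s) is true.
    At a: s ∨ □◇s is true, so ¬(s ∨ □◇s) is false.
      At a: s is true, □◇s is true, so s ∨ □◇s is true.

Yes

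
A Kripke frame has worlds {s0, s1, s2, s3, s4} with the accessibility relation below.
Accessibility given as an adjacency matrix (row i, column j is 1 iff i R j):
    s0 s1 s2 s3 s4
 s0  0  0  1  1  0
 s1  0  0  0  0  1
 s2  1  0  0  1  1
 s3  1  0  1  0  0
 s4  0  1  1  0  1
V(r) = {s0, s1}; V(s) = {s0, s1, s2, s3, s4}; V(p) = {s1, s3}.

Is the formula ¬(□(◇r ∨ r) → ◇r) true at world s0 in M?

Yes

At s0: □(◇r ∨ r) → ◇r is false, so ¬(□(◇r ∨ r) → ◇r) is true.
  At s0: □(◇r ∨ r) is true, ◇r is false, so □(◇r ∨ r) → ◇r is false.
    At s0: □(◇r ∨ r) requires ◇r ∨ r at every successor {s2, s3}.
      At s2: ◇r ∨ r is true.
      At s3: ◇r ∨ r is true.
    So □(◇r ∨ r) is true at s0.
    At s0: ◇r requires r at some successor in {s2, s3}.
      At s2: r is false.
      At s3: r is false.
    So ◇r is false at s0.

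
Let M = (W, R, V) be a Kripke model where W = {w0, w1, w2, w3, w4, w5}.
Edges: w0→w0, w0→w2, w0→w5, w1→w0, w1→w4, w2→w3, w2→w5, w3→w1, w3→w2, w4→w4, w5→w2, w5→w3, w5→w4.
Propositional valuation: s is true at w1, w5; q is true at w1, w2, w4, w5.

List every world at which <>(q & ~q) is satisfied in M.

none

Let φ = <>(q & ~q). Evaluate φ at each world:
  w0 (successors {w0, w2, w5}): φ is false.
  w1 (successors {w0, w4}): φ is false.
  w2 (successors {w3, w5}): φ is false.
  w3 (successors {w1, w2}): φ is false.
  w4 (successors {w4}): φ is false.
  w5 (successors {w2, w3, w4}): φ is false.
For instance, at w5:
  At w5: <>(q & ~q) requires q & ~q at some successor in {w2, w3, w4}.
    At w2: q & ~q is false.
    At w3: q & ~q is false.
    At w4: q & ~q is false.
  So <>(q & ~q) is false at w5.
Satisfying worlds: none.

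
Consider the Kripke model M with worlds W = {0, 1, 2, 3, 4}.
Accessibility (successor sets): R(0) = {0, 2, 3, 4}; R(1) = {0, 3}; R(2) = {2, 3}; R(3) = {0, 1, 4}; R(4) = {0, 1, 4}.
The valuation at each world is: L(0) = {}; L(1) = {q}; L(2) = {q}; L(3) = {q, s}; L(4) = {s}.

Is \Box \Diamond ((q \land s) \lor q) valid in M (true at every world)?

Recall that \Box ψ holds at a world iff ψ holds at every accessible world, and \Diamond ψ holds iff ψ holds at some accessible world.
Let φ = \Box \Diamond ((q \land s) \lor q). Evaluate φ at each world:
  0 (successors {0, 2, 3, 4}): φ is true.
  1 (successors {0, 3}): φ is true.
  2 (successors {2, 3}): φ is true.
  3 (successors {0, 1, 4}): φ is true.
  4 (successors {0, 1, 4}): φ is true.
For instance, at 0:
  At 0: \Box \Diamond ((q \land s) \lor q) requires \Diamond ((q \land s) \lor q) at every successor {0, 2, 3, 4}.
    At 0: \Diamond ((q \land s) \lor q) is true.
    At 2: \Diamond ((q \land s) \lor q) is true.
    At 3: \Diamond ((q \land s) \lor q) is true.
    At 4: \Diamond ((q \land s) \lor q) is true.
  So \Box \Diamond ((q \land s) \lor q) is true at 0.

Yes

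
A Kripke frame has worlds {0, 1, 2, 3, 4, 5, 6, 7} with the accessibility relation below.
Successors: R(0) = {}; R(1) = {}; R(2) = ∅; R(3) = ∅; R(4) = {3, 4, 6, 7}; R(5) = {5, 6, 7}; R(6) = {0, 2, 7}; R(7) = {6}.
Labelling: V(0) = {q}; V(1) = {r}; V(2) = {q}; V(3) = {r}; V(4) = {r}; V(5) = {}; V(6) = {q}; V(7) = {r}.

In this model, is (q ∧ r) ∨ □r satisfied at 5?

At 5: q ∧ r is false, □r is false, so (q ∧ r) ∨ □r is false.
  At 5: □r requires r at every successor {5, 6, 7}.
    r fails at 5, so □r is false at 5.

No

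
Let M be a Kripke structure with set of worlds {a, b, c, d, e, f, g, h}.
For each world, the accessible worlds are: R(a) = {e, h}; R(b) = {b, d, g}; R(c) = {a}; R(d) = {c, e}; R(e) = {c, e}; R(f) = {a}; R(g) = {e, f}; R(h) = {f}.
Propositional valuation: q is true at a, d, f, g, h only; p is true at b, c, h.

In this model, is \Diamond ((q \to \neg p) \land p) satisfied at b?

Yes

At b: \Diamond ((q \to \neg p) \land p) requires (q \to \neg p) \land p at some successor in {b, d, g}.
  (q \to \neg p) \land p holds at b, so \Diamond ((q \to \neg p) \land p) is true at b.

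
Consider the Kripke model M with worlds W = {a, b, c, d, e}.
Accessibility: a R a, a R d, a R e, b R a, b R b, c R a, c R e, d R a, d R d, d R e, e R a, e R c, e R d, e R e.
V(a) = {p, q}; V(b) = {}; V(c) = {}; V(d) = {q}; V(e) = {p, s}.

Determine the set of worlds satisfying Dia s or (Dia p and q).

a, c, d, e

Let φ = Dia s or (Dia p and q). Evaluate φ at each world:
  a (successors {a, d, e}): φ is true.
  b (successors {a, b}): φ is false.
  c (successors {a, e}): φ is true.
  d (successors {a, d, e}): φ is true.
  e (successors {a, c, d, e}): φ is true.
For instance, at b:
  At b: Dia s is false, Dia p and q is false, so Dia s or (Dia p and q) is false.
    At b: Dia s requires s at some successor in {a, b}.
      At a: s is false.
      At b: s is false.
    So Dia s is false at b.
    At b: Dia p is true, q is false, so Dia p and q is false.
      At b: Dia p requires p at some successor in {a, b}.
        p holds at a, so Dia p is true at b.
Satisfying worlds: {a, c, d, e}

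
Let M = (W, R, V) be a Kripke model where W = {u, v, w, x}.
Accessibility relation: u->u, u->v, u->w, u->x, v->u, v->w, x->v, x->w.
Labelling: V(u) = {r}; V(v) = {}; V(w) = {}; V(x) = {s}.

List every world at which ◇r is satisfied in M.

Recall that ◇ψ holds at a world iff ψ holds at some accessible world.
Let φ = ◇r. Evaluate φ at each world:
  u (successors {u, v, w, x}): φ is true.
  v (successors {u, w}): φ is true.
  w (successors ∅): φ is false.
  x (successors {v, w}): φ is false.
For instance, at x:
  At x: ◇r requires r at some successor in {v, w}.
    At v: r is false.
    At w: r is false.
  So ◇r is false at x.
Satisfying worlds: {u, v}

u, v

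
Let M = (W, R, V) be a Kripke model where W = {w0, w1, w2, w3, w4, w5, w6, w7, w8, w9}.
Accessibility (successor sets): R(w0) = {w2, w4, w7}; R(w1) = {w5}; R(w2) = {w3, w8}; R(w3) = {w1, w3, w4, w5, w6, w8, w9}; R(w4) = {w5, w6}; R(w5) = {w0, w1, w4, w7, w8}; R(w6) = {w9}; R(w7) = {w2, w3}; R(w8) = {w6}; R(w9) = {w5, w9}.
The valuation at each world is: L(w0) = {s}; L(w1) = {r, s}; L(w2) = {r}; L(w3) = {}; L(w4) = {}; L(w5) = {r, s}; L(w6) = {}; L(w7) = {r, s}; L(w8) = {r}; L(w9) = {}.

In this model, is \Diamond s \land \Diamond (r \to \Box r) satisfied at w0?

Yes

At w0: \Diamond s is true, \Diamond (r \to \Box r) is true, so \Diamond s \land \Diamond (r \to \Box r) is true.
  At w0: \Diamond s requires s at some successor in {w2, w4, w7}.
    s holds at w7, so \Diamond s is true at w0.
  At w0: \Diamond (r \to \Box r) requires r \to \Box r at some successor in {w2, w4, w7}.
    r \to \Box r holds at w4, so \Diamond (r \to \Box r) is true at w0.
      At w4: r is false, \Box r is false, so r \to \Box r is true.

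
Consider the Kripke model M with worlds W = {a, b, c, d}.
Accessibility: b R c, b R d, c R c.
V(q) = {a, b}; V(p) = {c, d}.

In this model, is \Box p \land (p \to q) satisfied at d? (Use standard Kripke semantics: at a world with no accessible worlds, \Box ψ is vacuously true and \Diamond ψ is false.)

At d: \Box p is true, p \to q is false, so \Box p \land (p \to q) is false.
  At d: no accessible worlds, so \Box p holds vacuously.

No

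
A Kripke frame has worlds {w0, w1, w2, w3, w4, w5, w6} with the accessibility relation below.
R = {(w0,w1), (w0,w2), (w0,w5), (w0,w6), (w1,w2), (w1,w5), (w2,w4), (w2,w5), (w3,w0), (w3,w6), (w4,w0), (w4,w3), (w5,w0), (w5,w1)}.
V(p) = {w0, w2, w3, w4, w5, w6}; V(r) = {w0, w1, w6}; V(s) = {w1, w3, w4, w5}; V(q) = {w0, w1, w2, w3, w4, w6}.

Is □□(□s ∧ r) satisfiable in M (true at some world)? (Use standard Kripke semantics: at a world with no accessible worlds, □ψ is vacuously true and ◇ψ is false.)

Recall that □ψ holds at a world iff ψ holds at every accessible world, and ◇ψ holds iff ψ holds at some accessible world.
Let φ = □□(□s ∧ r). Evaluate φ at each world:
  w0 (successors {w1, w2, w5, w6}): φ is false.
  w1 (successors {w2, w5}): φ is false.
  w2 (successors {w4, w5}): φ is false.
  w3 (successors {w0, w6}): φ is false.
  w4 (successors {w0, w3}): φ is false.
  w5 (successors {w0, w1}): φ is false.
  w6 (successors ∅): φ is true.
Detail at w6 (witness):
  At w6: no accessible worlds, so □□(□s ∧ r) holds vacuously.

Yes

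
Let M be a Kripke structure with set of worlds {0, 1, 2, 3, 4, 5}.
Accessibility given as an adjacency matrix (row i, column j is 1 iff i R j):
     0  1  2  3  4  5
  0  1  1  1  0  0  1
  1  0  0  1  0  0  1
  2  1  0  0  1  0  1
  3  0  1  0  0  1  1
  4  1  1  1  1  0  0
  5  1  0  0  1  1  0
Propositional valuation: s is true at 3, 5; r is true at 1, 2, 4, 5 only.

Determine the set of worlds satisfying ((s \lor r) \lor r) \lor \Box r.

Let φ = ((s \lor r) \lor r) \lor \Box r. Evaluate φ at each world:
  0 (successors {0, 1, 2, 5}): φ is false.
  1 (successors {2, 5}): φ is true.
  2 (successors {0, 3, 5}): φ is true.
  3 (successors {1, 4, 5}): φ is true.
  4 (successors {0, 1, 2, 3}): φ is true.
  5 (successors {0, 3, 4}): φ is true.
For instance, at 2:
  At 2: (s \lor r) \lor r is true, \Box r is false, so ((s \lor r) \lor r) \lor \Box r is true.
    At 2: \Box r requires r at every successor {0, 3, 5}.
      r fails at 0, so \Box r is false at 2.
Satisfying worlds: {1, 2, 3, 4, 5}

1, 2, 3, 4, 5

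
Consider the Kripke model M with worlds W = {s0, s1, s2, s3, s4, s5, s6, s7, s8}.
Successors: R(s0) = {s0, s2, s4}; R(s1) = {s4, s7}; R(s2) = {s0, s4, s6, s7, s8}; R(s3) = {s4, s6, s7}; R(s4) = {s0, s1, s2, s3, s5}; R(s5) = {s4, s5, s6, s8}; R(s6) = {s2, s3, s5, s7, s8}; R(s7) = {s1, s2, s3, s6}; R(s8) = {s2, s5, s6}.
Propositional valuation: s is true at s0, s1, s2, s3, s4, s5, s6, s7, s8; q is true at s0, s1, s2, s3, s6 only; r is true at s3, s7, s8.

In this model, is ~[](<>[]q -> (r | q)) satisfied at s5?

Recall that []ψ holds at a world iff ψ holds at every accessible world, and <>ψ holds iff ψ holds at some accessible world.
At s5: [](<>[]q -> (r | q)) is true, so ~[](<>[]q -> (r | q)) is false.
  At s5: [](<>[]q -> (r | q)) requires <>[]q -> (r | q) at every successor {s4, s5, s6, s8}.
    At s4: <>[]q -> (r | q) is true.
    At s5: <>[]q -> (r | q) is true.
    At s6: <>[]q -> (r | q) is true.
    At s8: <>[]q -> (r | q) is true.
  So [](<>[]q -> (r | q)) is true at s5.

No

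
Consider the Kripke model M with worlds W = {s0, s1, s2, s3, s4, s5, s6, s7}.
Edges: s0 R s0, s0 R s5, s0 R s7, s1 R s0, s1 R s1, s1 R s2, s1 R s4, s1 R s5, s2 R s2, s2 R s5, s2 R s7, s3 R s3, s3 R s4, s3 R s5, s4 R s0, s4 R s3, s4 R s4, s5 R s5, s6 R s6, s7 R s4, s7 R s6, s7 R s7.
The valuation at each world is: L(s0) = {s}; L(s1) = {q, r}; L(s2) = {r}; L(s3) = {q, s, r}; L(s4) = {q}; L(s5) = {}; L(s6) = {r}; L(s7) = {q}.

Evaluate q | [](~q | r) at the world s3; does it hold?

Yes

Recall that []ψ holds at a world iff ψ holds at every accessible world, and <>ψ holds iff ψ holds at some accessible world.
At s3: q is true, [](~q | r) is false, so q | [](~q | r) is true.
  At s3: [](~q | r) requires ~q | r at every successor {s3, s4, s5}.
    ~q | r fails at s4, so [](~q | r) is false at s3.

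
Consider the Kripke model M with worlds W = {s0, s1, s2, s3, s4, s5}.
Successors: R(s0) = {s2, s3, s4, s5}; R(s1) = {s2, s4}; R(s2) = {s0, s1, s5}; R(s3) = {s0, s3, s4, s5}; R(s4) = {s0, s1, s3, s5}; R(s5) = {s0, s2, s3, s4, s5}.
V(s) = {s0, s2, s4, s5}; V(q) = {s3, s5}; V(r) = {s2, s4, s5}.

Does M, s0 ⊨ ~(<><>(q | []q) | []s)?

No

At s0: <><>(q | []q) | []s is true, so ~(<><>(q | []q) | []s) is false.
  At s0: <><>(q | []q) is true, []s is false, so <><>(q | []q) | []s is true.
    At s0: <><>(q | []q) requires <>(q | []q) at some successor in {s2, s3, s4, s5}.
      <>(q | []q) holds at s2, so <><>(q | []q) is true at s0.
    At s0: []s requires s at every successor {s2, s3, s4, s5}.
      s fails at s3, so []s is false at s0.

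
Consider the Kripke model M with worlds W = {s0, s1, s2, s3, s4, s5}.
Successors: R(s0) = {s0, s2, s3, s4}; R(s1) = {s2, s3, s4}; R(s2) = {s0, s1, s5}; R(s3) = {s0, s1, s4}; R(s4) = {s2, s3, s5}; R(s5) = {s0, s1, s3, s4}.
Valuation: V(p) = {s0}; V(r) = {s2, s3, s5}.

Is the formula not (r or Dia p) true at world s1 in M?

Yes

Recall that Dia ψ holds at a world iff ψ holds at some accessible world.
At s1: r or Dia p is false, so not (r or Dia p) is true.
  At s1: r is false, Dia p is false, so r or Dia p is false.
    At s1: Dia p requires p at some successor in {s2, s3, s4}.
      At s2: p is false.
      At s3: p is false.
      At s4: p is false.
    So Dia p is false at s1.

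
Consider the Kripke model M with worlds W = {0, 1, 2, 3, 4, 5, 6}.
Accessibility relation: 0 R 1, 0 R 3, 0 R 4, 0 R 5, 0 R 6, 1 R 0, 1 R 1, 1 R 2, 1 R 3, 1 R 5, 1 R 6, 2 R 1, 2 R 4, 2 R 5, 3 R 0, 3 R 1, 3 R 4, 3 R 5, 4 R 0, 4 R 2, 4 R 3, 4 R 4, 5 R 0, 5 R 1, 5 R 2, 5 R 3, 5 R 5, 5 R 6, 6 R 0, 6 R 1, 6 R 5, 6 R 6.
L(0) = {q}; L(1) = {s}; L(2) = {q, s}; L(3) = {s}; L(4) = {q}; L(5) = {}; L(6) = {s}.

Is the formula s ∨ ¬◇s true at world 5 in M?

No

At 5: s is false, ¬◇s is false, so s ∨ ¬◇s is false.
  At 5: ◇s is true, so ¬◇s is false.
    At 5: ◇s requires s at some successor in {0, 1, 2, 3, 5, 6}.
      s holds at 1, so ◇s is true at 5.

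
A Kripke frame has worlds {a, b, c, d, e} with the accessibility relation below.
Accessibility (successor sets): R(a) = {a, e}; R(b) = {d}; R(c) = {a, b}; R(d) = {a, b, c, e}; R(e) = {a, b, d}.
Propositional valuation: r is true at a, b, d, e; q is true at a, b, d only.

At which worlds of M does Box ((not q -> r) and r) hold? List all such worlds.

a, b, c, e

Recall that Box ψ holds at a world iff ψ holds at every accessible world, and Dia ψ holds iff ψ holds at some accessible world.
Let φ = Box ((not q -> r) and r). Evaluate φ at each world:
  a (successors {a, e}): φ is true.
  b (successors {d}): φ is true.
  c (successors {a, b}): φ is true.
  d (successors {a, b, c, e}): φ is false.
  e (successors {a, b, d}): φ is true.
For instance, at d:
  At d: Box ((not q -> r) and r) requires (not q -> r) and r at every successor {a, b, c, e}.
    (not q -> r) and r fails at c, so Box ((not q -> r) and r) is false at d.
Satisfying worlds: {a, b, c, e}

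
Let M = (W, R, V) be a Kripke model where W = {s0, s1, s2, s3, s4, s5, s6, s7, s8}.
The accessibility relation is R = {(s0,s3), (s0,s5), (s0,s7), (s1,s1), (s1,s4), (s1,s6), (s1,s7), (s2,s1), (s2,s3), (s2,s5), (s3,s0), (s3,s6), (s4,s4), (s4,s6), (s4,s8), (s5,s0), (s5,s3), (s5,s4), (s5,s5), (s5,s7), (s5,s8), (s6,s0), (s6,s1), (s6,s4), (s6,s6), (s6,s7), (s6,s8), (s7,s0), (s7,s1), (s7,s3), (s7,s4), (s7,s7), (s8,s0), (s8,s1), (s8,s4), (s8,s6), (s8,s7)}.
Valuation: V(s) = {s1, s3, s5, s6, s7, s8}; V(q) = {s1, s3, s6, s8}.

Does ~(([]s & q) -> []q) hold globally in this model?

Recall that []ψ holds at a world iff ψ holds at every accessible world, and <>ψ holds iff ψ holds at some accessible world.
Let φ = ~(([]s & q) -> []q). Evaluate φ at each world:
  s0 (successors {s3, s5, s7}): φ is false.
  s1 (successors {s1, s4, s6, s7}): φ is false.
  s2 (successors {s1, s3, s5}): φ is false.
  s3 (successors {s0, s6}): φ is false.
  s4 (successors {s4, s6, s8}): φ is false.
  s5 (successors {s0, s3, s4, s5, s7, s8}): φ is false.
  s6 (successors {s0, s1, s4, s6, s7, s8}): φ is false.
  s7 (successors {s0, s1, s3, s4, s7}): φ is false.
  s8 (successors {s0, s1, s4, s6, s7}): φ is false.
Detail at s0 (counterexample):
  At s0: ([]s & q) -> []q is true, so ~(([]s & q) -> []q) is false.
    At s0: []s & q is false, []q is false, so ([]s & q) -> []q is true.
      At s0: []s is true, q is false, so []s & q is false.
      At s0: []q requires q at every successor {s3, s5, s7}.
        q fails at s5, so []q is false at s0.

No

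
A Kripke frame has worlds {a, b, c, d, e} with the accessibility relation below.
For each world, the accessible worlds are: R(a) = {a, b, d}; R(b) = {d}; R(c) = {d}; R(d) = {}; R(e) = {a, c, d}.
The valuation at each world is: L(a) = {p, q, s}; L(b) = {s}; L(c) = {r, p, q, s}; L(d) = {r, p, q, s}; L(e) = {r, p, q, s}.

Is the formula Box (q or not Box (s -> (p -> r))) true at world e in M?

At e: Box (q or not Box (s -> (p -> r))) requires q or not Box (s -> (p -> r)) at every successor {a, c, d}.
    At a: q is true, not Box (s -> (p -> r)) is true, so q or not Box (s -> (p -> r)) is true.
      At a: Box (s -> (p -> r)) is false, so not Box (s -> (p -> r)) is true.
    At c: q is true, not Box (s -> (p -> r)) is false, so q or not Box (s -> (p -> r)) is true.
      At c: Box (s -> (p -> r)) is true, so not Box (s -> (p -> r)) is false.
    At d: q is true, not Box (s -> (p -> r)) is false, so q or not Box (s -> (p -> r)) is true.
      At d: Box (s -> (p -> r)) is true, so not Box (s -> (p -> r)) is false.
So Box (q or not Box (s -> (p -> r))) is true at e.

Yes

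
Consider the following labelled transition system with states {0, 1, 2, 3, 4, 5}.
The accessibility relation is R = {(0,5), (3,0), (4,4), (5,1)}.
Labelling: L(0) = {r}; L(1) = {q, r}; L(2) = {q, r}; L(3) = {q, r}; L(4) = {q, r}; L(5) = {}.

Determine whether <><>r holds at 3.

Recall that <>ψ holds at a world iff ψ holds at some accessible world.
At 3: <><>r requires <>r at some successor in {0}.
  At 0: <>r is false.
So <><>r is false at 3.

No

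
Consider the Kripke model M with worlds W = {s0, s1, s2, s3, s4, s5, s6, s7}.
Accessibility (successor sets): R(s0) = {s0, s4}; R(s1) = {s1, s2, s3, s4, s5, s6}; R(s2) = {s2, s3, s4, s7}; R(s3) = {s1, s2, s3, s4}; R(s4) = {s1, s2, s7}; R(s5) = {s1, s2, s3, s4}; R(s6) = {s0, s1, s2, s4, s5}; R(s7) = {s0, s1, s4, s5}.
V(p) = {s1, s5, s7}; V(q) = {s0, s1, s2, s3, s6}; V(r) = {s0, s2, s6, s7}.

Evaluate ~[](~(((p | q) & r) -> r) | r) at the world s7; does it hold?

At s7: [](~(((p | q) & r) -> r) | r) is false, so ~[](~(((p | q) & r) -> r) | r) is true.
  At s7: [](~(((p | q) & r) -> r) | r) requires ~(((p | q) & r) -> r) | r at every successor {s0, s1, s4, s5}.
    ~(((p | q) & r) -> r) | r fails at s1, so [](~(((p | q) & r) -> r) | r) is false at s7.

Yes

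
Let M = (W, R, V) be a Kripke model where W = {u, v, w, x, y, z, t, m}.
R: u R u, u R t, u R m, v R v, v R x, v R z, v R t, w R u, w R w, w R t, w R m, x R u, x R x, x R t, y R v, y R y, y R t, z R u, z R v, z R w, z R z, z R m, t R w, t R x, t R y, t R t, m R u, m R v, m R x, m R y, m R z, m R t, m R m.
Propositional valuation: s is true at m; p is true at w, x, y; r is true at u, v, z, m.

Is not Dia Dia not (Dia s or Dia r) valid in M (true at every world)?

No

Recall that Dia ψ holds at a world iff ψ holds at some accessible world.
Let φ = not Dia Dia not (Dia s or Dia r). Evaluate φ at each world:
  u (successors {u, t, m}): φ is false.
  v (successors {v, x, z, t}): φ is false.
  w (successors {u, w, t, m}): φ is false.
  x (successors {u, x, t}): φ is false.
  y (successors {v, y, t}): φ is false.
  z (successors {u, v, w, z, m}): φ is false.
  t (successors {w, x, y, t}): φ is false.
  m (successors {u, v, x, y, z, t, m}): φ is false.
Detail at u (counterexample):
  At u: Dia Dia not (Dia s or Dia r) is true, so not Dia Dia not (Dia s or Dia r) is false.
    At u: Dia Dia not (Dia s or Dia r) requires Dia not (Dia s or Dia r) at some successor in {u, t, m}.
      Dia not (Dia s or Dia r) holds at u, so Dia Dia not (Dia s or Dia r) is true at u.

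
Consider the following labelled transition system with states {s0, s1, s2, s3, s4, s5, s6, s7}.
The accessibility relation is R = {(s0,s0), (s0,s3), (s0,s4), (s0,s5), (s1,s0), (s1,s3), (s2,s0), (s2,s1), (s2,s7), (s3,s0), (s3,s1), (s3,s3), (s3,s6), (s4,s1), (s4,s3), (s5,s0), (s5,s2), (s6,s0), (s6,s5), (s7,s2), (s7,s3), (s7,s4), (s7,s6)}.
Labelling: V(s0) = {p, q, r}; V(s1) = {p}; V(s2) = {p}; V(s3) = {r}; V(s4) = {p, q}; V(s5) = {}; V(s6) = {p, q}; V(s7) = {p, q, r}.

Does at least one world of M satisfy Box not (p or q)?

Let φ = Box not (p or q). Evaluate φ at each world:
  s0 (successors {s0, s3, s4, s5}): φ is false.
  s1 (successors {s0, s3}): φ is false.
  s2 (successors {s0, s1, s7}): φ is false.
  s3 (successors {s0, s1, s3, s6}): φ is false.
  s4 (successors {s1, s3}): φ is false.
  s5 (successors {s0, s2}): φ is false.
  s6 (successors {s0, s5}): φ is false.
  s7 (successors {s2, s3, s4, s6}): φ is false.
For instance, at s0:
  At s0: Box not (p or q) requires not (p or q) at every successor {s0, s3, s4, s5}.
    not (p or q) fails at s0, so Box not (p or q) is false at s0.

No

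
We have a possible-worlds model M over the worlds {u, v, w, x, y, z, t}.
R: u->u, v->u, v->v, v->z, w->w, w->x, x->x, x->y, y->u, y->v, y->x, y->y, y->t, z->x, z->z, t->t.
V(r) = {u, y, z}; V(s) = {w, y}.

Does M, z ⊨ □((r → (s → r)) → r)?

No

At z: □((r → (s → r)) → r) requires (r → (s → r)) → r at every successor {x, z}.
  (r → (s → r)) → r fails at x, so □((r → (s → r)) → r) is false at z.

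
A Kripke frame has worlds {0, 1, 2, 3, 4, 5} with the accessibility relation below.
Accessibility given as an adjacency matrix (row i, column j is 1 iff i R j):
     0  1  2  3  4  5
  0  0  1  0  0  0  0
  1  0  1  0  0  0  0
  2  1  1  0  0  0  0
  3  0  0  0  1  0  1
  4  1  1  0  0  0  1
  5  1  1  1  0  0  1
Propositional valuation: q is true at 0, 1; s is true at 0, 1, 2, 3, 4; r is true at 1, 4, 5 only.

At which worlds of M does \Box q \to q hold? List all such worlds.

0, 1, 3, 4, 5

Recall that \Box ψ holds at a world iff ψ holds at every accessible world, and \Diamond ψ holds iff ψ holds at some accessible world.
Let φ = \Box q \to q. Evaluate φ at each world:
  0 (successors {1}): φ is true.
  1 (successors {1}): φ is true.
  2 (successors {0, 1}): φ is false.
  3 (successors {3, 5}): φ is true.
  4 (successors {0, 1, 5}): φ is true.
  5 (successors {0, 1, 2, 5}): φ is true.
For instance, at 5:
  At 5: \Box q is false, q is false, so \Box q \to q is true.
    At 5: \Box q requires q at every successor {0, 1, 2, 5}.
      q fails at 2, so \Box q is false at 5.
Satisfying worlds: {0, 1, 3, 4, 5}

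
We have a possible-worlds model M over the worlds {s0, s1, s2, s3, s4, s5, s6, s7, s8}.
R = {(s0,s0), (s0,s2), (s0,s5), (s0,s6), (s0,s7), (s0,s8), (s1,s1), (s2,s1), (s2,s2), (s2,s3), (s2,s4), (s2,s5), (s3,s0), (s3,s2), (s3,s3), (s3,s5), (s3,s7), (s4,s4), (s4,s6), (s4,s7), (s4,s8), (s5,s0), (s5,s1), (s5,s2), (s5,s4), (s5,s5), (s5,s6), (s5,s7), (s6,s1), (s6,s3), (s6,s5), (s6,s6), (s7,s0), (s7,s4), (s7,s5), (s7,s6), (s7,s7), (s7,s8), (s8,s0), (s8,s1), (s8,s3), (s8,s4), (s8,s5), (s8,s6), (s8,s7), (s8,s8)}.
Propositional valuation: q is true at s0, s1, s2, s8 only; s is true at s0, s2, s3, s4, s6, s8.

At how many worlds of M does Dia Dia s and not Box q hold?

Recall that Box ψ holds at a world iff ψ holds at every accessible world, and Dia ψ holds iff ψ holds at some accessible world.
Let φ = Dia Dia s and not Box q. Evaluate φ at each world:
  s0 (successors {s0, s2, s5, s6, s7, s8}): φ is true.
  s1 (successors {s1}): φ is false.
  s2 (successors {s1, s2, s3, s4, s5}): φ is true.
  s3 (successors {s0, s2, s3, s5, s7}): φ is true.
  s4 (successors {s4, s6, s7, s8}): φ is true.
  s5 (successors {s0, s1, s2, s4, s5, s6, s7}): φ is true.
  s6 (successors {s1, s3, s5, s6}): φ is true.
  s7 (successors {s0, s4, s5, s6, s7, s8}): φ is true.
  s8 (successors {s0, s1, s3, s4, s5, s6, s7, s8}): φ is true.
For instance, at s0:
  At s0: Dia Dia s is true, not Box q is true, so Dia Dia s and not Box q is true.
    At s0: Dia Dia s requires Dia s at some successor in {s0, s2, s5, s6, s7, s8}.
      Dia s holds at s0, so Dia Dia s is true at s0.
    At s0: Box q is false, so not Box q is true.
      At s0: Box q requires q at every successor {s0, s2, s5, s6, s7, s8}.
        q fails at s5, so Box q is false at s0.
Satisfying worlds: {s0, s2, s3, s4, s5, s6, s7, s8}

8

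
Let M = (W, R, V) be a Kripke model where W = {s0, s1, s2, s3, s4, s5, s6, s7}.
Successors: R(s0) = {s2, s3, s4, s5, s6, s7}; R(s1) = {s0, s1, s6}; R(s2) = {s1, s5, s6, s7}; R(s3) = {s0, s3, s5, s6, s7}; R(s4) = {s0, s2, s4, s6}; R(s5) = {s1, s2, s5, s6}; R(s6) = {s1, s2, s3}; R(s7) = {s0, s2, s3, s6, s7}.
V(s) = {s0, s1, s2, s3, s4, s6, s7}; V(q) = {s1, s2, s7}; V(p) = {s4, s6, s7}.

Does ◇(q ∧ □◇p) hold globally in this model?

Let φ = ◇(q ∧ □◇p). Evaluate φ at each world:
  s0 (successors {s2, s3, s4, s5, s6, s7}): φ is false.
  s1 (successors {s0, s1, s6}): φ is false.
  s2 (successors {s1, s5, s6, s7}): φ is false.
  s3 (successors {s0, s3, s5, s6, s7}): φ is false.
  s4 (successors {s0, s2, s4, s6}): φ is false.
  s5 (successors {s1, s2, s5, s6}): φ is false.
  s6 (successors {s1, s2, s3}): φ is false.
  s7 (successors {s0, s2, s3, s6, s7}): φ is false.
Detail at s0 (counterexample):
  At s0: ◇(q ∧ □◇p) requires q ∧ □◇p at some successor in {s2, s3, s4, s5, s6, s7}.
    At s2: q ∧ □◇p is false.
    At s3: q ∧ □◇p is false.
    At s4: q ∧ □◇p is false.
    At s5: q ∧ □◇p is false.
    At s6: q ∧ □◇p is false.
    At s7: q ∧ □◇p is false.
  So ◇(q ∧ □◇p) is false at s0.

No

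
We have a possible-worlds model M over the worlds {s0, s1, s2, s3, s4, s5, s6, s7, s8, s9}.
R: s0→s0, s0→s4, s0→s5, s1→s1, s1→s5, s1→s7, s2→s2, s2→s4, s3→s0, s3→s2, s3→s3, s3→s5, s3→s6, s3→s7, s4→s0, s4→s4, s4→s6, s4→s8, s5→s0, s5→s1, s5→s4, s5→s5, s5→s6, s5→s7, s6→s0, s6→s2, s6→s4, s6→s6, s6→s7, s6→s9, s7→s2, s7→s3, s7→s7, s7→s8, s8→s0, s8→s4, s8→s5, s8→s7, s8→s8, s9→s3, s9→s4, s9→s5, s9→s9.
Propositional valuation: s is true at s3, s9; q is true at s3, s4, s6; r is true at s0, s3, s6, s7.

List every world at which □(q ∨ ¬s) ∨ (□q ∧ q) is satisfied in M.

s0, s1, s2, s3, s4, s5, s7, s8

Let φ = □(q ∨ ¬s) ∨ (□q ∧ q). Evaluate φ at each world:
  s0 (successors {s0, s4, s5}): φ is true.
  s1 (successors {s1, s5, s7}): φ is true.
  s2 (successors {s2, s4}): φ is true.
  s3 (successors {s0, s2, s3, s5, s6, s7}): φ is true.
  s4 (successors {s0, s4, s6, s8}): φ is true.
  s5 (successors {s0, s1, s4, s5, s6, s7}): φ is true.
  s6 (successors {s0, s2, s4, s6, s7, s9}): φ is false.
  s7 (successors {s2, s3, s7, s8}): φ is true.
  s8 (successors {s0, s4, s5, s7, s8}): φ is true.
  s9 (successors {s3, s4, s5, s9}): φ is false.
For instance, at s6:
  At s6: □(q ∨ ¬s) is false, □q ∧ q is false, so □(q ∨ ¬s) ∨ (□q ∧ q) is false.
    At s6: □(q ∨ ¬s) requires q ∨ ¬s at every successor {s0, s2, s4, s6, s7, s9}.
      q ∨ ¬s fails at s9, so □(q ∨ ¬s) is false at s6.
    At s6: □q is false, q is true, so □q ∧ q is false.
      At s6: □q requires q at every successor {s0, s2, s4, s6, s7, s9}.
        q fails at s0, so □q is false at s6.
Satisfying worlds: {s0, s1, s2, s3, s4, s5, s7, s8}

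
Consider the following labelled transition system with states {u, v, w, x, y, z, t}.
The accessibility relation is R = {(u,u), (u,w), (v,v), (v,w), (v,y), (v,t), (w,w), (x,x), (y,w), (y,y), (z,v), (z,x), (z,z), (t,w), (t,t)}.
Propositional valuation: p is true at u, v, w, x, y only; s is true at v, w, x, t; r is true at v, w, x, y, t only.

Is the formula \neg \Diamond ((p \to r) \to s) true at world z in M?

Recall that \Diamond ψ holds at a world iff ψ holds at some accessible world.
At z: \Diamond ((p \to r) \to s) is true, so \neg \Diamond ((p \to r) \to s) is false.
  At z: \Diamond ((p \to r) \to s) requires (p \to r) \to s at some successor in {v, x, z}.
    (p \to r) \to s holds at v, so \Diamond ((p \to r) \to s) is true at z.

No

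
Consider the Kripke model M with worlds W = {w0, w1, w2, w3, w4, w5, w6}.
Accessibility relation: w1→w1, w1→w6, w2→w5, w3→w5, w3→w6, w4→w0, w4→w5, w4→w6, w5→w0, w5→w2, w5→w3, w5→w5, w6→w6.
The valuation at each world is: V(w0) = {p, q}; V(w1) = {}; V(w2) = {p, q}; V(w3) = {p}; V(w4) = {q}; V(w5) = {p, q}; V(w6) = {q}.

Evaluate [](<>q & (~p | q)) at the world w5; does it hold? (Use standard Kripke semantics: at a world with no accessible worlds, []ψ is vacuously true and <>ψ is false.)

At w5: [](<>q & (~p | q)) requires <>q & (~p | q) at every successor {w0, w2, w3, w5}.
  <>q & (~p | q) fails at w0, so [](<>q & (~p | q)) is false at w5.
    At w0: <>q is false, ~p | q is true, so <>q & (~p | q) is false.
      At w0: no accessible worlds, so <>q is false.

No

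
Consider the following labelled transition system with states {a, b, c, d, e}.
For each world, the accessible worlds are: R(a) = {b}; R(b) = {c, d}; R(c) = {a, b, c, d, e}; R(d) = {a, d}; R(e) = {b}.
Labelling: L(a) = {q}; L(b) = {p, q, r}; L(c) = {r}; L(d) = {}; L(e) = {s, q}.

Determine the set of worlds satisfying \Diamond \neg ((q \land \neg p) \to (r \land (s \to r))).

Let φ = \Diamond \neg ((q \land \neg p) \to (r \land (s \to r))). Evaluate φ at each world:
  a (successors {b}): φ is false.
  b (successors {c, d}): φ is false.
  c (successors {a, b, c, d, e}): φ is true.
  d (successors {a, d}): φ is true.
  e (successors {b}): φ is false.
For instance, at e:
  At e: \Diamond \neg ((q \land \neg p) \to (r \land (s \to r))) requires \neg ((q \land \neg p) \to (r \land (s \to r))) at some successor in {b}.
    At b: \neg ((q \land \neg p) \to (r \land (s \to r))) is false.
  So \Diamond \neg ((q \land \neg p) \to (r \land (s \to r))) is false at e.
Satisfying worlds: {c, d}

c, d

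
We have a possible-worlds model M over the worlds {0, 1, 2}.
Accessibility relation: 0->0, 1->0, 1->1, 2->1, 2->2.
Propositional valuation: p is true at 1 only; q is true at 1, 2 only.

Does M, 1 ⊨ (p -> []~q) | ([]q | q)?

Yes

At 1: p -> []~q is false, []q | q is true, so (p -> []~q) | ([]q | q) is true.
  At 1: p is true, []~q is false, so p -> []~q is false.
    At 1: []~q requires ~q at every successor {0, 1}.
      ~q fails at 1, so []~q is false at 1.
  At 1: []q is false, q is true, so []q | q is true.
    At 1: []q requires q at every successor {0, 1}.
      q fails at 0, so []q is false at 1.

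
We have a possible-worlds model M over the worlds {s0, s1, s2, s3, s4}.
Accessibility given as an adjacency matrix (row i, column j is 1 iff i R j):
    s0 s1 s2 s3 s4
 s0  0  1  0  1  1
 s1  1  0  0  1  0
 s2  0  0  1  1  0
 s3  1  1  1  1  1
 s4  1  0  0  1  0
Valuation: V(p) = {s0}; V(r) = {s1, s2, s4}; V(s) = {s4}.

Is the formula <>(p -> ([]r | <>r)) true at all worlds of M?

Yes

Let φ = <>(p -> ([]r | <>r)). Evaluate φ at each world:
  s0 (successors {s1, s3, s4}): φ is true.
  s1 (successors {s0, s3}): φ is true.
  s2 (successors {s2, s3}): φ is true.
  s3 (successors {s0, s1, s2, s3, s4}): φ is true.
  s4 (successors {s0, s3}): φ is true.
For instance, at s4:
  At s4: <>(p -> ([]r | <>r)) requires p -> ([]r | <>r) at some successor in {s0, s3}.
    p -> ([]r | <>r) holds at s0, so <>(p -> ([]r | <>r)) is true at s4.
      At s0: p is true, []r | <>r is true, so p -> ([]r | <>r) is true.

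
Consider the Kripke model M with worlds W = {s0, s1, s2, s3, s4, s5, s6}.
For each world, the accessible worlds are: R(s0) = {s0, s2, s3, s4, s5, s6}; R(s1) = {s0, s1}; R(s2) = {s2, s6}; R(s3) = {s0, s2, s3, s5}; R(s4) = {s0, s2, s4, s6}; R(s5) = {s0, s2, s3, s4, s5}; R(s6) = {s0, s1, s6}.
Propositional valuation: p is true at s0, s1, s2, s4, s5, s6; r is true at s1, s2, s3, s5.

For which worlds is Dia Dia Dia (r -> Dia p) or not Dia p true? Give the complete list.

s0, s1, s2, s3, s4, s5, s6

Recall that Dia ψ holds at a world iff ψ holds at some accessible world.
Let φ = Dia Dia Dia (r -> Dia p) or not Dia p. Evaluate φ at each world:
  s0 (successors {s0, s2, s3, s4, s5, s6}): φ is true.
  s1 (successors {s0, s1}): φ is true.
  s2 (successors {s2, s6}): φ is true.
  s3 (successors {s0, s2, s3, s5}): φ is true.
  s4 (successors {s0, s2, s4, s6}): φ is true.
  s5 (successors {s0, s2, s3, s4, s5}): φ is true.
  s6 (successors {s0, s1, s6}): φ is true.
For instance, at s0:
  At s0: Dia Dia Dia (r -> Dia p) is true, not Dia p is false, so Dia Dia Dia (r -> Dia p) or not Dia p is true.
    At s0: Dia Dia Dia (r -> Dia p) requires Dia Dia (r -> Dia p) at some successor in {s0, s2, s3, s4, s5, s6}.
      Dia Dia (r -> Dia p) holds at s0, so Dia Dia Dia (r -> Dia p) is true at s0.
    At s0: Dia p is true, so not Dia p is false.
      At s0: Dia p requires p at some successor in {s0, s2, s3, s4, s5, s6}.
        p holds at s0, so Dia p is true at s0.
Satisfying worlds: {s0, s1, s2, s3, s4, s5, s6}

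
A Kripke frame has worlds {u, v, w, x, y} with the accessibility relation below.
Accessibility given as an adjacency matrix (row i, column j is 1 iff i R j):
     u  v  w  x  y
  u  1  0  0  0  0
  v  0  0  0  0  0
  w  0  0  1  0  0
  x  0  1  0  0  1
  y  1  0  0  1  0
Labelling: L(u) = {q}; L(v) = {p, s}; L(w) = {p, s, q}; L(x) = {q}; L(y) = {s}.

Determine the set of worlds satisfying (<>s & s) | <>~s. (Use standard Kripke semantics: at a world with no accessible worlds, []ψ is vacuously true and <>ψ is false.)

u, w, y

Let φ = (<>s & s) | <>~s. Evaluate φ at each world:
  u (successors {u}): φ is true.
  v (successors ∅): φ is false.
  w (successors {w}): φ is true.
  x (successors {v, y}): φ is false.
  y (successors {u, x}): φ is true.
For instance, at w:
  At w: <>s & s is true, <>~s is false, so (<>s & s) | <>~s is true.
    At w: <>s is true, s is true, so <>s & s is true.
      At w: <>s requires s at some successor in {w}.
        s holds at w, so <>s is true at w.
    At w: <>~s requires ~s at some successor in {w}.
      At w: ~s is false.
    So <>~s is false at w.
Satisfying worlds: {u, w, y}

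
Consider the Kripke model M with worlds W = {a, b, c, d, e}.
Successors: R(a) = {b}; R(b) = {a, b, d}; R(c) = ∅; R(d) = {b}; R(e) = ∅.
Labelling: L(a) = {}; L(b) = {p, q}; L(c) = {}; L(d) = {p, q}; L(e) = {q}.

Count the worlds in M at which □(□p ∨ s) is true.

Let φ = □(□p ∨ s). Evaluate φ at each world:
  a (successors {b}): φ is false.
  b (successors {a, b, d}): φ is false.
  c (successors ∅): φ is true.
  d (successors {b}): φ is false.
  e (successors ∅): φ is true.
For instance, at d:
  At d: □(□p ∨ s) requires □p ∨ s at every successor {b}.
    □p ∨ s fails at b, so □(□p ∨ s) is false at d.
      At b: □p is false, s is false, so □p ∨ s is false.
Satisfying worlds: {c, e}

2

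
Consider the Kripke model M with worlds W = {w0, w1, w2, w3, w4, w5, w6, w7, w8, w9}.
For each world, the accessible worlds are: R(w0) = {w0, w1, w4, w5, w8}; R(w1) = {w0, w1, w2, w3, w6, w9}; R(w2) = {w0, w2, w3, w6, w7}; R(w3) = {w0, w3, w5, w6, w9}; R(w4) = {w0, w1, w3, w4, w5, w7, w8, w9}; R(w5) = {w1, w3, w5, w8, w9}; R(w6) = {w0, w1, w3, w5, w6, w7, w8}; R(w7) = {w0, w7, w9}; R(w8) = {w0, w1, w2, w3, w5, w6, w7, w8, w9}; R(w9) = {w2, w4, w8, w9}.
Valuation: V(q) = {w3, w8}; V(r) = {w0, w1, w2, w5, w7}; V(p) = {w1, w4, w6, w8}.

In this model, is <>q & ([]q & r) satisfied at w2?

No

Recall that []ψ holds at a world iff ψ holds at every accessible world, and <>ψ holds iff ψ holds at some accessible world.
At w2: <>q is true, []q & r is false, so <>q & ([]q & r) is false.
  At w2: <>q requires q at some successor in {w0, w2, w3, w6, w7}.
    q holds at w3, so <>q is true at w2.
  At w2: []q is false, r is true, so []q & r is false.
    At w2: []q requires q at every successor {w0, w2, w3, w6, w7}.
      q fails at w0, so []q is false at w2.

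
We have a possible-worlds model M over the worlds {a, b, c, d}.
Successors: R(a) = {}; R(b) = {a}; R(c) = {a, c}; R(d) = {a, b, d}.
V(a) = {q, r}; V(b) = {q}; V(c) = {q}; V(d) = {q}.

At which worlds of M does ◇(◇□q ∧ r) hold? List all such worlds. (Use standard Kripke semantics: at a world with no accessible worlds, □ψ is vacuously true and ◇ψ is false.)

Recall that □ψ holds at a world iff ψ holds at every accessible world, and ◇ψ holds iff ψ holds at some accessible world.
Let φ = ◇(◇□q ∧ r). Evaluate φ at each world:
  a (successors ∅): φ is false.
  b (successors {a}): φ is false.
  c (successors {a, c}): φ is false.
  d (successors {a, b, d}): φ is false.
For instance, at d:
  At d: ◇(◇□q ∧ r) requires ◇□q ∧ r at some successor in {a, b, d}.
    At a: ◇□q ∧ r is false.
    At b: ◇□q ∧ r is false.
    At d: ◇□q ∧ r is false.
  So ◇(◇□q ∧ r) is false at d.
Satisfying worlds: none.

none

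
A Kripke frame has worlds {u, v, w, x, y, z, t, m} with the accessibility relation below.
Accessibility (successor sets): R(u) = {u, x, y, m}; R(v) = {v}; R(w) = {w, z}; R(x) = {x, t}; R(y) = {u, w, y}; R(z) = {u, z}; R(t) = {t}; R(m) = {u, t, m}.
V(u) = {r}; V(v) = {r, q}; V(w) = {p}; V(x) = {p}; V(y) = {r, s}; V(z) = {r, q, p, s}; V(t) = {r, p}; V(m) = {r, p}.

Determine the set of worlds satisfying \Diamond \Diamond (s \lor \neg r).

Recall that \Diamond ψ holds at a world iff ψ holds at some accessible world.
Let φ = \Diamond \Diamond (s \lor \neg r). Evaluate φ at each world:
  u (successors {u, x, y, m}): φ is true.
  v (successors {v}): φ is false.
  w (successors {w, z}): φ is true.
  x (successors {x, t}): φ is true.
  y (successors {u, w, y}): φ is true.
  z (successors {u, z}): φ is true.
  t (successors {t}): φ is false.
  m (successors {u, t, m}): φ is true.
For instance, at m:
  At m: \Diamond \Diamond (s \lor \neg r) requires \Diamond (s \lor \neg r) at some successor in {u, t, m}.
    \Diamond (s \lor \neg r) holds at u, so \Diamond \Diamond (s \lor \neg r) is true at m.
      At u: \Diamond (s \lor \neg r) requires s \lor \neg r at some successor in {u, x, y, m}.
        s \lor \neg r holds at x, so \Diamond (s \lor \neg r) is true at u.
Satisfying worlds: {u, w, x, y, z, m}

u, w, x, y, z, m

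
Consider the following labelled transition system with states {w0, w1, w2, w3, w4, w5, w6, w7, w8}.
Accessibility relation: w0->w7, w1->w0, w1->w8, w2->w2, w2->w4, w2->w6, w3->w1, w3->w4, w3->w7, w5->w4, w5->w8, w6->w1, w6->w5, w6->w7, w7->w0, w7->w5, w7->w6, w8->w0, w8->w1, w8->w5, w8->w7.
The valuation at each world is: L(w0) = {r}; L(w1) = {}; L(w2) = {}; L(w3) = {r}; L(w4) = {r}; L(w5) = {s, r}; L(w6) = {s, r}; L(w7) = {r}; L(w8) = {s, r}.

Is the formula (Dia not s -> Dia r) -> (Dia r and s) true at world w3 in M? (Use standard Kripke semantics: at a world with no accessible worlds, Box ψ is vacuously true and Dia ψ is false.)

No

At w3: Dia not s -> Dia r is true, Dia r and s is false, so (Dia not s -> Dia r) -> (Dia r and s) is false.
  At w3: Dia not s is true, Dia r is true, so Dia not s -> Dia r is true.
    At w3: Dia not s requires not s at some successor in {w1, w4, w7}.
      not s holds at w1, so Dia not s is true at w3.
    At w3: Dia r requires r at some successor in {w1, w4, w7}.
      r holds at w4, so Dia r is true at w3.
  At w3: Dia r is true, s is false, so Dia r and s is false.
    At w3: Dia r requires r at some successor in {w1, w4, w7}.
      r holds at w4, so Dia r is true at w3.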